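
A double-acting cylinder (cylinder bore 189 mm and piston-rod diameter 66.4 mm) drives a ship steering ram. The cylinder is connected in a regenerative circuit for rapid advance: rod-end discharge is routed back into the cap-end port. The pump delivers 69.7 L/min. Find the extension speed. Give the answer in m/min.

v ≈ 20.1 m/min

In regeneration the rod-end outflow joins the pump flow into the cap end, so the net volume the pump must supply per unit advance equals the rod cross-section area.
Rod cross-section A_rod = π/4 × (66.4 mm)² = 3463 mm^2
v = Q_pump / A_rod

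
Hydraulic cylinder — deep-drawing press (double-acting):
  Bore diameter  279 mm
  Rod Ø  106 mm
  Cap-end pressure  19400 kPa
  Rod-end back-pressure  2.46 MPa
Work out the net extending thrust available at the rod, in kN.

Cap-side area A_cap = π/4 × (279 mm)² = 61140 mm^2
Rod-side annular area A_ann = π/4 × (279² − 106²) = 52310 mm^2
Net thrust = P_cap·A_cap − P_rod·A_ann = 1186 kN − 128.7 kN

F ≈ 1060 kN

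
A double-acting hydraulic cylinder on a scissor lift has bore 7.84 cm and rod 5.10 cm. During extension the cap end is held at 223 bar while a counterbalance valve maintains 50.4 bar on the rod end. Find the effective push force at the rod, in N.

Cap-side area A_cap = π/4 × (7.84 cm)² = 48.27 cm^2
Rod-side annular area A_ann = π/4 × (7.84² − 5.10²) = 27.85 cm^2
Net thrust = P_cap·A_cap − P_rod·A_ann = 1.077e5 N − 14030 N

F ≈ 93600 N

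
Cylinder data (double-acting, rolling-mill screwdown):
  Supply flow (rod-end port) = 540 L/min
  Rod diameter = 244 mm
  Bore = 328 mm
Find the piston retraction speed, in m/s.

Rod-side annular area A_ann = π/4 × (328² − 244²) = 37740 mm^2
Flow into the rod-end port fills the annular volume.
v = Q / A

v ≈ 0.238 m/s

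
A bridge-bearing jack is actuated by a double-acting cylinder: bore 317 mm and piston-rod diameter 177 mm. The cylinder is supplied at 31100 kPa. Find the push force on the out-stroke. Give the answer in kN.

F ≈ 2450 kN

Cap-side area A_cap = π/4 × (317 mm)² = 78920 mm^2
F = P × A_cap = 31100 kPa × A_cap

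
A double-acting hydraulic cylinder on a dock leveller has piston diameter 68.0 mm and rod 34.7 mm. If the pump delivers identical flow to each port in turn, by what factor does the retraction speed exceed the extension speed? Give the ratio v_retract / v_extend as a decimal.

Cap-side area A_cap = π/4 × (68.0 mm)² = 3632 mm^2
Rod-side annular area A_ann = π/4 × (68.0² − 34.7²) = 2686 mm^2
For equal Q, v ∝ 1/A, so v_ret/v_ext = A_cap/A_ann.

v_ret/v_ext ≈ 1.35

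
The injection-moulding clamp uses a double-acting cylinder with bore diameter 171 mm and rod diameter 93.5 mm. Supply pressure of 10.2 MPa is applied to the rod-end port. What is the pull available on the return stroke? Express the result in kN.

Rod-side annular area A_ann = π/4 × (171² − 93.5²) = 16100 mm^2
On retraction the pressure acts on the annular area (bore minus rod).
F = P × A_ann

F ≈ 164 kN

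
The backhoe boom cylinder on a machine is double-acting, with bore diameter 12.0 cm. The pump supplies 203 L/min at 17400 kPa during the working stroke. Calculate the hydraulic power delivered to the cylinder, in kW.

Hydraulic power = P × Q

W ≈ 58.9 kW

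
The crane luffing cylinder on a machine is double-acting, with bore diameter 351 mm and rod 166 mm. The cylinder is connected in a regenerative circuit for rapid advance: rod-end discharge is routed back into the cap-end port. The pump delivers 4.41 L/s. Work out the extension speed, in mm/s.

In regeneration the rod-end outflow joins the pump flow into the cap end, so the net volume the pump must supply per unit advance equals the rod cross-section area.
Rod cross-section A_rod = π/4 × (166 mm)² = 21640 mm^2
v = Q_pump / A_rod

v ≈ 204 mm/s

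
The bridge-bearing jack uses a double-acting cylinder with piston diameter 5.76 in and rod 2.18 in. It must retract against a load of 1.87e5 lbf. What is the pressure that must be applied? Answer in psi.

P ≈ 8380 psi

Rod-side annular area A_ann = π/4 × (5.76² − 2.18²) = 22.33 in^2
Retraction: pressure acts on the annular area.
P = F / A = 1.87e5 lbf / A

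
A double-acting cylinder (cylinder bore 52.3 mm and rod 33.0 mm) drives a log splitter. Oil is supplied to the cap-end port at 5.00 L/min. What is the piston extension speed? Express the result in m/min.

v ≈ 2.33 m/min

Cap-side area A_cap = π/4 × (52.3 mm)² = 2148 mm^2
v = Q / A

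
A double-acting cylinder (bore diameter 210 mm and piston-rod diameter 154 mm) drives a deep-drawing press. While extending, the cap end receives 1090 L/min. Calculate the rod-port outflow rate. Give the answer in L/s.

Q_out ≈ 8.40 L/s

Cap-side area A_cap = π/4 × (210 mm)² = 34640 mm^2
Rod-side annular area A_ann = π/4 × (210² − 154²) = 16010 mm^2
Piston speed v = Q_in/A_cap; rod-end outflow Q_out = v × A_ann = Q_in × A_ann/A_cap.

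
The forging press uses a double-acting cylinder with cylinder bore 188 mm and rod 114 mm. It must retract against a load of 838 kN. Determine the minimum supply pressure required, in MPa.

Rod-side annular area A_ann = π/4 × (188² − 114²) = 17550 mm^2
Retraction: pressure acts on the annular area.
P = F / A = 838 kN / A

P ≈ 47.7 MPa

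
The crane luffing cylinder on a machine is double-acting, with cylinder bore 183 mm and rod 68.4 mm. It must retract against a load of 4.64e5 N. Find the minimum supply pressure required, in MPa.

P ≈ 20.5 MPa

Rod-side annular area A_ann = π/4 × (183² − 68.4²) = 22630 mm^2
Retraction: pressure acts on the annular area.
P = F / A = 4.64e5 N / A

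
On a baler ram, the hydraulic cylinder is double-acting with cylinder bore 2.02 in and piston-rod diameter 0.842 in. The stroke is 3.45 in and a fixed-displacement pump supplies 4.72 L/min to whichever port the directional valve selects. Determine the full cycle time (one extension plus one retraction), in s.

t ≈ 4.21 s

Cap-side area A_cap = π/4 × (2.02 in)² = 3.205 in^2
Rod-side annular area A_ann = π/4 × (2.02² − 0.842²) = 2.648 in^2
t_ext = A_cap·L/Q = 2.303 s
t_ret = A_ann·L/Q = 1.903 s
t_cycle = t_ext + t_ret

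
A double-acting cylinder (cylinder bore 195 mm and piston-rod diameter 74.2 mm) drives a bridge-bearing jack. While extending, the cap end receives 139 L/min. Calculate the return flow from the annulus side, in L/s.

Q_out ≈ 1.98 L/s

Cap-side area A_cap = π/4 × (195 mm)² = 29860 mm^2
Rod-side annular area A_ann = π/4 × (195² − 74.2²) = 25540 mm^2
Piston speed v = Q_in/A_cap; rod-end outflow Q_out = v × A_ann = Q_in × A_ann/A_cap.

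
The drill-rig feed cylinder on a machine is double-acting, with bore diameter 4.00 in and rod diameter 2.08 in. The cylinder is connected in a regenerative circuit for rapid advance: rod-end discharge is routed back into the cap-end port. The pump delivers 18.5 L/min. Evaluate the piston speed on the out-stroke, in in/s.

v ≈ 5.54 in/s

In regeneration the rod-end outflow joins the pump flow into the cap end, so the net volume the pump must supply per unit advance equals the rod cross-section area.
Rod cross-section A_rod = π/4 × (2.08 in)² = 3.398 in^2
v = Q_pump / A_rod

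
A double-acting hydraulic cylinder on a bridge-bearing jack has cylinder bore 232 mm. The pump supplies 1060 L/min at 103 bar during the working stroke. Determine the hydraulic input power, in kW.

W ≈ 182 kW

Hydraulic power = P × Q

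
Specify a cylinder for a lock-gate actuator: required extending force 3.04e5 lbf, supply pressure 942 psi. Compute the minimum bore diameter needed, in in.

D ≈ 20.3 in

Extension force acts on the full piston face: F = P × (π/4)D².
D = √(4F / (πP)) = √(4 × 3.04e5 lbf / (π × 942 psi))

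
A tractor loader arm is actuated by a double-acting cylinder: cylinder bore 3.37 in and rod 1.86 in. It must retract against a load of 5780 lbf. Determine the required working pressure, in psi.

P ≈ 932 psi

Rod-side annular area A_ann = π/4 × (3.37² − 1.86²) = 6.203 in^2
Retraction: pressure acts on the annular area.
P = F / A = 5780 lbf / A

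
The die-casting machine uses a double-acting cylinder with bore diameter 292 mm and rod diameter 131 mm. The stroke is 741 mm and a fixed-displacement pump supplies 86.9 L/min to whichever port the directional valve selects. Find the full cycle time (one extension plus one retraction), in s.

Cap-side area A_cap = π/4 × (292 mm)² = 66970 mm^2
Rod-side annular area A_ann = π/4 × (292² − 131²) = 53490 mm^2
t_ext = A_cap·L/Q = 34.26 s
t_ret = A_ann·L/Q = 27.37 s
t_cycle = t_ext + t_ret

t ≈ 61.6 s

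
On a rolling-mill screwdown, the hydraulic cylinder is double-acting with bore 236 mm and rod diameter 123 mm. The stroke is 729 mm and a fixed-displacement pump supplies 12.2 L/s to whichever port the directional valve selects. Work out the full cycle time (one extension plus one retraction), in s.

t ≈ 4.52 s

Cap-side area A_cap = π/4 × (236 mm)² = 43740 mm^2
Rod-side annular area A_ann = π/4 × (236² − 123²) = 31860 mm^2
t_ext = A_cap·L/Q = 2.614 s
t_ret = A_ann·L/Q = 1.904 s
t_cycle = t_ext + t_ret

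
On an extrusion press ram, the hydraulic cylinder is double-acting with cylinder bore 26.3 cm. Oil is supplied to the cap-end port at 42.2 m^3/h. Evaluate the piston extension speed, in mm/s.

v ≈ 216 mm/s

Cap-side area A_cap = π/4 × (26.3 cm)² = 543.3 cm^2
v = Q / A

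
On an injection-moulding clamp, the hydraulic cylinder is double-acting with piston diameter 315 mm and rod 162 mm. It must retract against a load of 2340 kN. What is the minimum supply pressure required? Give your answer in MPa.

P ≈ 40.8 MPa

Rod-side annular area A_ann = π/4 × (315² − 162²) = 57320 mm^2
Retraction: pressure acts on the annular area.
P = F / A = 2340 kN / A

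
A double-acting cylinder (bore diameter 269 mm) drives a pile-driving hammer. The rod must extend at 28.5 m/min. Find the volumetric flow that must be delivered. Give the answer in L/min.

Cap-side area A_cap = π/4 × (269 mm)² = 56830 mm^2
Q = A × v

Q ≈ 1620 L/min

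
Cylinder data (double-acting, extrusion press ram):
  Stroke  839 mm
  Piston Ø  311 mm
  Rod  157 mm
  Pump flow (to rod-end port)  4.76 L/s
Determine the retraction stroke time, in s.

t ≈ 9.98 s

Rod-side annular area A_ann = π/4 × (311² − 157²) = 56610 mm^2
Swept volume V = A × L; t = V / Q = A·L / Q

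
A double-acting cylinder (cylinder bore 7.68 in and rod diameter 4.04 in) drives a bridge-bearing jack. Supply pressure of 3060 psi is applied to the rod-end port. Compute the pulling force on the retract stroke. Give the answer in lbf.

F ≈ 1.03e5 lbf

Rod-side annular area A_ann = π/4 × (7.68² − 4.04²) = 33.51 in^2
On retraction the pressure acts on the annular area (bore minus rod).
F = P × A_ann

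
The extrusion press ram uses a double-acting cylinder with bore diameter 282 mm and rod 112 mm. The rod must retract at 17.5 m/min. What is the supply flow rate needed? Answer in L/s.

Q ≈ 15.3 L/s

Rod-side annular area A_ann = π/4 × (282² − 112²) = 52610 mm^2
Q = A × v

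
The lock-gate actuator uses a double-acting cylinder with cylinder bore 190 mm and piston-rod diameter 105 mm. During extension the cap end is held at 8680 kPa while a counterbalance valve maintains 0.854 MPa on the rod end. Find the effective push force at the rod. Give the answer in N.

F ≈ 2.29e5 N

Cap-side area A_cap = π/4 × (190 mm)² = 28350 mm^2
Rod-side annular area A_ann = π/4 × (190² − 105²) = 19690 mm^2
Net thrust = P_cap·A_cap − P_rod·A_ann = 2.461e5 N − 16820 N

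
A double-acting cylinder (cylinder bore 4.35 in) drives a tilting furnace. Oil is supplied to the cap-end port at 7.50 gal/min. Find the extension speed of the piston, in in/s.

Cap-side area A_cap = π/4 × (4.35 in)² = 14.86 in^2
v = Q / A

v ≈ 1.94 in/s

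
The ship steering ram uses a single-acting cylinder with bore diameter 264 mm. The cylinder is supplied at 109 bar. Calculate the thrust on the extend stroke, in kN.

Cap-side area A_cap = π/4 × (264 mm)² = 54740 mm^2
F = P × A_cap = 109 bar × A_cap

F ≈ 597 kN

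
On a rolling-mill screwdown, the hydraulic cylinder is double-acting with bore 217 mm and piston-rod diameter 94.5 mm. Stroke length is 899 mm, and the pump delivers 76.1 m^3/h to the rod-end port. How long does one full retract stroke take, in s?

Rod-side annular area A_ann = π/4 × (217² − 94.5²) = 29970 mm^2
Swept volume V = A × L; t = V / Q = A·L / Q

t ≈ 1.27 s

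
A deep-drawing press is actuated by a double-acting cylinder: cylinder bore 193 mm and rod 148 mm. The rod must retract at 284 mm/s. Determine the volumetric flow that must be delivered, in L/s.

Q ≈ 3.42 L/s

Rod-side annular area A_ann = π/4 × (193² − 148²) = 12050 mm^2
Q = A × v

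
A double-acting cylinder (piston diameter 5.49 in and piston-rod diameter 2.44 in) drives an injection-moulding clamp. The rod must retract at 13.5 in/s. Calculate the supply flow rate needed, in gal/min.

Q ≈ 66.6 gal/min

Rod-side annular area A_ann = π/4 × (5.49² − 2.44²) = 19.00 in^2
Q = A × v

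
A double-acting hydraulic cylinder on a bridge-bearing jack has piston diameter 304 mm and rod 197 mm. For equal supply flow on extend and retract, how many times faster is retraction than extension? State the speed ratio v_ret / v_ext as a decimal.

v_ret/v_ext ≈ 1.72

Cap-side area A_cap = π/4 × (304 mm)² = 72580 mm^2
Rod-side annular area A_ann = π/4 × (304² − 197²) = 42100 mm^2
For equal Q, v ∝ 1/A, so v_ret/v_ext = A_cap/A_ann.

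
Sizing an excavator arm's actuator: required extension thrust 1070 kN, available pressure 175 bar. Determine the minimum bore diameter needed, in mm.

Extension force acts on the full piston face: F = P × (π/4)D².
D = √(4F / (πP)) = √(4 × 1070 kN / (π × 175 bar))

D ≈ 279 mm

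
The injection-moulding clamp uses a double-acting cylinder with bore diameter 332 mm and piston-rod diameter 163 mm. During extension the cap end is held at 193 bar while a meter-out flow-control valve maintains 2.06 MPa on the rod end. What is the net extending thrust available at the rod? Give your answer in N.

F ≈ 1.54e6 N

Cap-side area A_cap = π/4 × (332 mm)² = 86570 mm^2
Rod-side annular area A_ann = π/4 × (332² − 163²) = 65700 mm^2
Net thrust = P_cap·A_cap − P_rod·A_ann = 1.671e6 N − 1.353e5 N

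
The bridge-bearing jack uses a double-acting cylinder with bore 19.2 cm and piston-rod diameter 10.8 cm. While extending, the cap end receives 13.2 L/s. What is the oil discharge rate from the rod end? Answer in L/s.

Q_out ≈ 9.02 L/s

Cap-side area A_cap = π/4 × (19.2 cm)² = 289.5 cm^2
Rod-side annular area A_ann = π/4 × (19.2² − 10.8²) = 197.9 cm^2
Piston speed v = Q_in/A_cap; rod-end outflow Q_out = v × A_ann = Q_in × A_ann/A_cap.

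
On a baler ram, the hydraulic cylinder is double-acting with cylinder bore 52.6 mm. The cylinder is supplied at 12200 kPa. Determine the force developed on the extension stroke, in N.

F ≈ 26500 N

Cap-side area A_cap = π/4 × (52.6 mm)² = 2173 mm^2
F = P × A_cap = 12200 kPa × A_cap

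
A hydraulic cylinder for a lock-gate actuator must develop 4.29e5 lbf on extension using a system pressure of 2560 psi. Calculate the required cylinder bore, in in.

Extension force acts on the full piston face: F = P × (π/4)D².
D = √(4F / (πP)) = √(4 × 4.29e5 lbf / (π × 2560 psi))

D ≈ 14.6 in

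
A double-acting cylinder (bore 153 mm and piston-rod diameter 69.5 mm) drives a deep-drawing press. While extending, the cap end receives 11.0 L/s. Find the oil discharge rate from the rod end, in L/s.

Q_out ≈ 8.73 L/s

Cap-side area A_cap = π/4 × (153 mm)² = 18390 mm^2
Rod-side annular area A_ann = π/4 × (153² − 69.5²) = 14590 mm^2
Piston speed v = Q_in/A_cap; rod-end outflow Q_out = v × A_ann = Q_in × A_ann/A_cap.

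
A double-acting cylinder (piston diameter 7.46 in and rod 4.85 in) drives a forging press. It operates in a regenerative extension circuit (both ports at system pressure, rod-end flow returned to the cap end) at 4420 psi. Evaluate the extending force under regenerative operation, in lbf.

With equal pressure on both faces, forces on the annular region cancel; the net push is pressure × rod cross-section.
Rod cross-section A_rod = π/4 × (4.85 in)² = 18.47 in^2
F = P × A_rod

F ≈ 81700 lbf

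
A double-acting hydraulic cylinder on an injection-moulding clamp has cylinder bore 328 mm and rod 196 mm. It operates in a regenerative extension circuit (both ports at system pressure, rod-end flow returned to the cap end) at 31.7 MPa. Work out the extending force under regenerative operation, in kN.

F ≈ 956 kN

With equal pressure on both faces, forces on the annular region cancel; the net push is pressure × rod cross-section.
Rod cross-section A_rod = π/4 × (196 mm)² = 30170 mm^2
F = P × A_rod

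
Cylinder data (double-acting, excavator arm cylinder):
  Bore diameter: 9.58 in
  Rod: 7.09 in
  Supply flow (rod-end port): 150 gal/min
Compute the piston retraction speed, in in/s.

Rod-side annular area A_ann = π/4 × (9.58² − 7.09²) = 32.60 in^2
Flow into the rod-end port fills the annular volume.
v = Q / A

v ≈ 17.7 in/s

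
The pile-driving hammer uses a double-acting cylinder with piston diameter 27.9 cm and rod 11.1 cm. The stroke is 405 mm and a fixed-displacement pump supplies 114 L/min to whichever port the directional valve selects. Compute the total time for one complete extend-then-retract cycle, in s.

Cap-side area A_cap = π/4 × (27.9 cm)² = 611.4 cm^2
Rod-side annular area A_ann = π/4 × (27.9² − 11.1²) = 514.6 cm^2
t_ext = A_cap·L/Q = 13.03 s
t_ret = A_ann·L/Q = 10.97 s
t_cycle = t_ext + t_ret

t ≈ 24.0 s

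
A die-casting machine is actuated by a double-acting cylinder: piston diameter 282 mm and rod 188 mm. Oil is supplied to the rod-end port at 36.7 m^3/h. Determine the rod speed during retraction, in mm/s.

Rod-side annular area A_ann = π/4 × (282² − 188²) = 34700 mm^2
Flow into the rod-end port fills the annular volume.
v = Q / A

v ≈ 294 mm/s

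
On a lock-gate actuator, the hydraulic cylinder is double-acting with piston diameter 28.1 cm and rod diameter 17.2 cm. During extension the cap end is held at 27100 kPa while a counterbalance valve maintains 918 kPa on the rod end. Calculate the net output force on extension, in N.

Cap-side area A_cap = π/4 × (28.1 cm)² = 620.2 cm^2
Rod-side annular area A_ann = π/4 × (28.1² − 17.2²) = 387.8 cm^2
Net thrust = P_cap·A_cap − P_rod·A_ann = 1.681e6 N − 35600 N

F ≈ 1.65e6 N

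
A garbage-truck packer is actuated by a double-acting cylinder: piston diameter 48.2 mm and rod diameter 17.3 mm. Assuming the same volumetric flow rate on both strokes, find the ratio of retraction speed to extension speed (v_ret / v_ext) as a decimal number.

Cap-side area A_cap = π/4 × (48.2 mm)² = 1825 mm^2
Rod-side annular area A_ann = π/4 × (48.2² − 17.3²) = 1590 mm^2
For equal Q, v ∝ 1/A, so v_ret/v_ext = A_cap/A_ann.

v_ret/v_ext ≈ 1.15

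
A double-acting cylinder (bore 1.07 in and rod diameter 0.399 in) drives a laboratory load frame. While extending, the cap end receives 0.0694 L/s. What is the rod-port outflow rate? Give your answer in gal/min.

Q_out ≈ 0.947 gal/min

Cap-side area A_cap = π/4 × (1.07 in)² = 0.8992 in^2
Rod-side annular area A_ann = π/4 × (1.07² − 0.399²) = 0.7742 in^2
Piston speed v = Q_in/A_cap; rod-end outflow Q_out = v × A_ann = Q_in × A_ann/A_cap.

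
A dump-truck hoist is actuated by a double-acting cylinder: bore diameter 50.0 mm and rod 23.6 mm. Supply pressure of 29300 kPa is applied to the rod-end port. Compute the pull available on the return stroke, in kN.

F ≈ 44.7 kN

Rod-side annular area A_ann = π/4 × (50.0² − 23.6²) = 1526 mm^2
On retraction the pressure acts on the annular area (bore minus rod).
F = P × A_ann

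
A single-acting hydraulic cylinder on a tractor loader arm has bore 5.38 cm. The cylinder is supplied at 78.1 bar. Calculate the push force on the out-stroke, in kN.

F ≈ 17.8 kN

Cap-side area A_cap = π/4 × (5.38 cm)² = 22.73 cm^2
F = P × A_cap = 78.1 bar × A_cap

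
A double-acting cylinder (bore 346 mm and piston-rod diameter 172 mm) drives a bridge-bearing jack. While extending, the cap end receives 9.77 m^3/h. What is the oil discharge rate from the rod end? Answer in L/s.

Q_out ≈ 2.04 L/s

Cap-side area A_cap = π/4 × (346 mm)² = 94020 mm^2
Rod-side annular area A_ann = π/4 × (346² − 172²) = 70790 mm^2
Piston speed v = Q_in/A_cap; rod-end outflow Q_out = v × A_ann = Q_in × A_ann/A_cap.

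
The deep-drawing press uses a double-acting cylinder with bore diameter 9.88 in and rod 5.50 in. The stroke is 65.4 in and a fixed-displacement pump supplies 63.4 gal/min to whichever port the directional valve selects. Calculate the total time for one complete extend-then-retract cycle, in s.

Cap-side area A_cap = π/4 × (9.88 in)² = 76.67 in^2
Rod-side annular area A_ann = π/4 × (9.88² − 5.50²) = 52.91 in^2
t_ext = A_cap·L/Q = 20.54 s
t_ret = A_ann·L/Q = 14.18 s
t_cycle = t_ext + t_ret

t ≈ 34.7 s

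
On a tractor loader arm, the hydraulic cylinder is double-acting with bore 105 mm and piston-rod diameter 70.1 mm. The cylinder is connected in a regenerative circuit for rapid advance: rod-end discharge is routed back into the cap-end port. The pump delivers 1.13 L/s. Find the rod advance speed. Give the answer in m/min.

v ≈ 17.6 m/min

In regeneration the rod-end outflow joins the pump flow into the cap end, so the net volume the pump must supply per unit advance equals the rod cross-section area.
Rod cross-section A_rod = π/4 × (70.1 mm)² = 3859 mm^2
v = Q_pump / A_rod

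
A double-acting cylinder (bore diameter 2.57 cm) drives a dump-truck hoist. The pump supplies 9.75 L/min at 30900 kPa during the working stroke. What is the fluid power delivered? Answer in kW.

W ≈ 5.02 kW

Hydraulic power = P × Q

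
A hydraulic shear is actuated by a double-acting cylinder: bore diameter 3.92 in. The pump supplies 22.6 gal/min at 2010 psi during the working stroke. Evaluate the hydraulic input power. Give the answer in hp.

W ≈ 26.5 hp

Hydraulic power = P × Q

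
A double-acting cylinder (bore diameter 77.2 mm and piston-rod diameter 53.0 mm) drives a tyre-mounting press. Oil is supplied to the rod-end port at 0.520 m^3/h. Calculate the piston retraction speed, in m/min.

v ≈ 3.50 m/min

Rod-side annular area A_ann = π/4 × (77.2² − 53.0²) = 2475 mm^2
Flow into the rod-end port fills the annular volume.
v = Q / A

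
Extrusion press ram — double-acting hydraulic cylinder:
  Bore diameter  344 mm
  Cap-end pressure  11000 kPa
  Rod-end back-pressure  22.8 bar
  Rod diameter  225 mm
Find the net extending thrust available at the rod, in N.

F ≈ 9.01e5 N

Cap-side area A_cap = π/4 × (344 mm)² = 92940 mm^2
Rod-side annular area A_ann = π/4 × (344² − 225²) = 53180 mm^2
Net thrust = P_cap·A_cap − P_rod·A_ann = 1.022e6 N − 1.213e5 N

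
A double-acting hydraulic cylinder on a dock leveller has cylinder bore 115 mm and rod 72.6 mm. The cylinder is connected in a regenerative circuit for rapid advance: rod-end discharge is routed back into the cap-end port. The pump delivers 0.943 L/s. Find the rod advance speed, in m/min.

v ≈ 13.7 m/min

In regeneration the rod-end outflow joins the pump flow into the cap end, so the net volume the pump must supply per unit advance equals the rod cross-section area.
Rod cross-section A_rod = π/4 × (72.6 mm)² = 4140 mm^2
v = Q_pump / A_rod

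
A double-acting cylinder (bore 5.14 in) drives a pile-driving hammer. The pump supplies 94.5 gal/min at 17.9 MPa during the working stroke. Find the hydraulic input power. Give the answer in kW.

Hydraulic power = P × Q

W ≈ 107 kW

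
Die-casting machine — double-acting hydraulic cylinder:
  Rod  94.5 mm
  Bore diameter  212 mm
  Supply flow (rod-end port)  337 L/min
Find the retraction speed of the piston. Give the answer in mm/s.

Rod-side annular area A_ann = π/4 × (212² − 94.5²) = 28290 mm^2
Flow into the rod-end port fills the annular volume.
v = Q / A

v ≈ 199 mm/s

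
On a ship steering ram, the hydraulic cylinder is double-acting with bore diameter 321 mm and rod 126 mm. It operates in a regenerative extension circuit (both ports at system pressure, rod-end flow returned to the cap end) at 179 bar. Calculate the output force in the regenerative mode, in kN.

F ≈ 223 kN

With equal pressure on both faces, forces on the annular region cancel; the net push is pressure × rod cross-section.
Rod cross-section A_rod = π/4 × (126 mm)² = 12470 mm^2
F = P × A_rod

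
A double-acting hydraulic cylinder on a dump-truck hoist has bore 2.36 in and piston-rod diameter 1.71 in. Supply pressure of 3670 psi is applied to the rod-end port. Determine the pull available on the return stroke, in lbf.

Rod-side annular area A_ann = π/4 × (2.36² − 1.71²) = 2.078 in^2
On retraction the pressure acts on the annular area (bore minus rod).
F = P × A_ann

F ≈ 7630 lbf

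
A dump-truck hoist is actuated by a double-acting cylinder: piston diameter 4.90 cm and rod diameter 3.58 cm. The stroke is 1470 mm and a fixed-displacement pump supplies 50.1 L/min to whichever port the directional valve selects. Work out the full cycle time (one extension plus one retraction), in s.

t ≈ 4.87 s

Cap-side area A_cap = π/4 × (4.90 cm)² = 18.86 cm^2
Rod-side annular area A_ann = π/4 × (4.90² − 3.58²) = 8.791 cm^2
t_ext = A_cap·L/Q = 3.320 s
t_ret = A_ann·L/Q = 1.548 s
t_cycle = t_ext + t_ret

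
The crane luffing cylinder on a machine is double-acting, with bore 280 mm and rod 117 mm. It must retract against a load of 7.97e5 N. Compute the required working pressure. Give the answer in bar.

Rod-side annular area A_ann = π/4 × (280² − 117²) = 50820 mm^2
Retraction: pressure acts on the annular area.
P = F / A = 7.97e5 N / A

P ≈ 157 bar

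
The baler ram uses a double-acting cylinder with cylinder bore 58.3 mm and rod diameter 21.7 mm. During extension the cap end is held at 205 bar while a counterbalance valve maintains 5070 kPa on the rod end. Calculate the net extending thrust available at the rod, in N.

Cap-side area A_cap = π/4 × (58.3 mm)² = 2669 mm^2
Rod-side annular area A_ann = π/4 × (58.3² − 21.7²) = 2300 mm^2
Net thrust = P_cap·A_cap − P_rod·A_ann = 54720 N − 11660 N

F ≈ 43100 N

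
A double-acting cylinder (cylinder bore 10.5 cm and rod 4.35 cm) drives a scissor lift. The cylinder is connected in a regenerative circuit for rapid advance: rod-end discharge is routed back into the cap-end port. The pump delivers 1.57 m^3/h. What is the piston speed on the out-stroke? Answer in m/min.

v ≈ 17.6 m/min

In regeneration the rod-end outflow joins the pump flow into the cap end, so the net volume the pump must supply per unit advance equals the rod cross-section area.
Rod cross-section A_rod = π/4 × (4.35 cm)² = 14.86 cm^2
v = Q_pump / A_rod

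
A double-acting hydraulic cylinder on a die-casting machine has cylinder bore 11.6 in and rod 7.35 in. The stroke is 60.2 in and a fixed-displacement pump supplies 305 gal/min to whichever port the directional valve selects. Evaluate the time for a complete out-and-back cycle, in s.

Cap-side area A_cap = π/4 × (11.6 in)² = 105.7 in^2
Rod-side annular area A_ann = π/4 × (11.6² − 7.35²) = 63.25 in^2
t_ext = A_cap·L/Q = 5.418 s
t_ret = A_ann·L/Q = 3.243 s
t_cycle = t_ext + t_ret

t ≈ 8.66 s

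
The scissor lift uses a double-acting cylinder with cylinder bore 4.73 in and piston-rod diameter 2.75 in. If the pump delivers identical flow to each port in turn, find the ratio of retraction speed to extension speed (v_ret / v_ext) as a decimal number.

v_ret/v_ext ≈ 1.51

Cap-side area A_cap = π/4 × (4.73 in)² = 17.57 in^2
Rod-side annular area A_ann = π/4 × (4.73² − 2.75²) = 11.63 in^2
For equal Q, v ∝ 1/A, so v_ret/v_ext = A_cap/A_ann.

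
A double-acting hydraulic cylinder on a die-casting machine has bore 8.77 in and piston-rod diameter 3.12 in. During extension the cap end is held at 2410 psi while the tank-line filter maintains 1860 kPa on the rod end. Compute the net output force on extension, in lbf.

F ≈ 1.31e5 lbf

Cap-side area A_cap = π/4 × (8.77 in)² = 60.41 in^2
Rod-side annular area A_ann = π/4 × (8.77² − 3.12²) = 52.76 in^2
Net thrust = P_cap·A_cap − P_rod·A_ann = 1.456e5 lbf − 14230 lbf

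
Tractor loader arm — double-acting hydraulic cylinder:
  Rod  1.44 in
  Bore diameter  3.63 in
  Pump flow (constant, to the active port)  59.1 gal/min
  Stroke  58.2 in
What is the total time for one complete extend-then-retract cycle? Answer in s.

t ≈ 4.88 s

Cap-side area A_cap = π/4 × (3.63 in)² = 10.35 in^2
Rod-side annular area A_ann = π/4 × (3.63² − 1.44²) = 8.721 in^2
t_ext = A_cap·L/Q = 2.647 s
t_ret = A_ann·L/Q = 2.231 s
t_cycle = t_ext + t_ret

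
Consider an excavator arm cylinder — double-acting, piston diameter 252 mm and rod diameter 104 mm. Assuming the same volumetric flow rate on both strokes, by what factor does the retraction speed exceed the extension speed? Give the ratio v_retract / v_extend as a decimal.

v_ret/v_ext ≈ 1.21

Cap-side area A_cap = π/4 × (252 mm)² = 49880 mm^2
Rod-side annular area A_ann = π/4 × (252² − 104²) = 41380 mm^2
For equal Q, v ∝ 1/A, so v_ret/v_ext = A_cap/A_ann.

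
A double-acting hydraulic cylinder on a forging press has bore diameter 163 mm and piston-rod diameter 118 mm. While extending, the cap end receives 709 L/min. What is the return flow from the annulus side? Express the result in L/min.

Q_out ≈ 337 L/min

Cap-side area A_cap = π/4 × (163 mm)² = 20870 mm^2
Rod-side annular area A_ann = π/4 × (163² − 118²) = 9931 mm^2
Piston speed v = Q_in/A_cap; rod-end outflow Q_out = v × A_ann = Q_in × A_ann/A_cap.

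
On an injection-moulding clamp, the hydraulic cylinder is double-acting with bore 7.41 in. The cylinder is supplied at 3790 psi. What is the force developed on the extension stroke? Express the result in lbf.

Cap-side area A_cap = π/4 × (7.41 in)² = 43.12 in^2
F = P × A_cap = 3790 psi × A_cap

F ≈ 1.63e5 lbf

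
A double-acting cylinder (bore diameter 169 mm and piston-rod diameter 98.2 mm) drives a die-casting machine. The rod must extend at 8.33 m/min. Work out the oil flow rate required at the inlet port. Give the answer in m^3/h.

Q ≈ 11.2 m^3/h

Cap-side area A_cap = π/4 × (169 mm)² = 22430 mm^2
Q = A × v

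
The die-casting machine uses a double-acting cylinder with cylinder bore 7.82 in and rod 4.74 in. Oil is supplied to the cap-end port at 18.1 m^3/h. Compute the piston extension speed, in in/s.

Cap-side area A_cap = π/4 × (7.82 in)² = 48.03 in^2
v = Q / A

v ≈ 6.39 in/s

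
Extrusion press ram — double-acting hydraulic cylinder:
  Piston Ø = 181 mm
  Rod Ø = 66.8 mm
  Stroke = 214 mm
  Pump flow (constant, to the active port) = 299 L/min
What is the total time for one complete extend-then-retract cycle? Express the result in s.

Cap-side area A_cap = π/4 × (181 mm)² = 25730 mm^2
Rod-side annular area A_ann = π/4 × (181² − 66.8²) = 22230 mm^2
t_ext = A_cap·L/Q = 1.105 s
t_ret = A_ann·L/Q = 0.9544 s
t_cycle = t_ext + t_ret

t ≈ 2.06 s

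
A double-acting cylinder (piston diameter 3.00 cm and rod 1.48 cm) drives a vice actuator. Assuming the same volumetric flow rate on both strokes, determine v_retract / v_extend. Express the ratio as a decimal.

v_ret/v_ext ≈ 1.32

Cap-side area A_cap = π/4 × (3.00 cm)² = 7.069 cm^2
Rod-side annular area A_ann = π/4 × (3.00² − 1.48²) = 5.348 cm^2
For equal Q, v ∝ 1/A, so v_ret/v_ext = A_cap/A_ann.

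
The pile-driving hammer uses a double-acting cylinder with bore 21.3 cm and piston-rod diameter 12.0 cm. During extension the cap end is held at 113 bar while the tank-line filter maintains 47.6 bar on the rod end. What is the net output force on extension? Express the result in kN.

F ≈ 287 kN

Cap-side area A_cap = π/4 × (21.3 cm)² = 356.3 cm^2
Rod-side annular area A_ann = π/4 × (21.3² − 12.0²) = 243.2 cm^2
Net thrust = P_cap·A_cap − P_rod·A_ann = 402.6 kN − 115.8 kN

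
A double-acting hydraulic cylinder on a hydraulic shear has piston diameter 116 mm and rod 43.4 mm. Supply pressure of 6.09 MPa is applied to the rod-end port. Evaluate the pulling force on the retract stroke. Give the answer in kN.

Rod-side annular area A_ann = π/4 × (116² − 43.4²) = 9089 mm^2
On retraction the pressure acts on the annular area (bore minus rod).
F = P × A_ann

F ≈ 55.4 kN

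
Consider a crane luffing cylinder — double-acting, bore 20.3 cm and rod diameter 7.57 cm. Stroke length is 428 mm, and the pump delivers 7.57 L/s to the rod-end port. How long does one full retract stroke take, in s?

Rod-side annular area A_ann = π/4 × (20.3² − 7.57²) = 278.6 cm^2
Swept volume V = A × L; t = V / Q = A·L / Q

t ≈ 1.58 s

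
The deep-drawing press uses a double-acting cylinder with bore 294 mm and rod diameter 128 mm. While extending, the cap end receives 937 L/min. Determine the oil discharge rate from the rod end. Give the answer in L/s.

Cap-side area A_cap = π/4 × (294 mm)² = 67890 mm^2
Rod-side annular area A_ann = π/4 × (294² − 128²) = 55020 mm^2
Piston speed v = Q_in/A_cap; rod-end outflow Q_out = v × A_ann = Q_in × A_ann/A_cap.

Q_out ≈ 12.7 L/s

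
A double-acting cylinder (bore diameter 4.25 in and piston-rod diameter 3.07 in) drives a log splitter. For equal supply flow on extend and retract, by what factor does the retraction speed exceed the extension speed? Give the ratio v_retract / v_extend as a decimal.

Cap-side area A_cap = π/4 × (4.25 in)² = 14.19 in^2
Rod-side annular area A_ann = π/4 × (4.25² − 3.07²) = 6.784 in^2
For equal Q, v ∝ 1/A, so v_ret/v_ext = A_cap/A_ann.

v_ret/v_ext ≈ 2.09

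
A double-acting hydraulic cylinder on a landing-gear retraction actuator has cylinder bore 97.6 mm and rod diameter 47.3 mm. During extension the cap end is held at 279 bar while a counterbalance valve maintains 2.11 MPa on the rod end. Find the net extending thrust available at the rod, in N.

Cap-side area A_cap = π/4 × (97.6 mm)² = 7482 mm^2
Rod-side annular area A_ann = π/4 × (97.6² − 47.3²) = 5724 mm^2
Net thrust = P_cap·A_cap − P_rod·A_ann = 2.087e5 N − 12080 N

F ≈ 1.97e5 N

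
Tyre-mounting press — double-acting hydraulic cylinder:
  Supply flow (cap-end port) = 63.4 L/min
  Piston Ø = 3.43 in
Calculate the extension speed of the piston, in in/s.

v ≈ 6.98 in/s

Cap-side area A_cap = π/4 × (3.43 in)² = 9.240 in^2
v = Q / A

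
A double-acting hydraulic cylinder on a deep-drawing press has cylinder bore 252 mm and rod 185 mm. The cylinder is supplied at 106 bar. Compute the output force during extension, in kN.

Cap-side area A_cap = π/4 × (252 mm)² = 49880 mm^2
F = P × A_cap = 106 bar × A_cap

F ≈ 529 kN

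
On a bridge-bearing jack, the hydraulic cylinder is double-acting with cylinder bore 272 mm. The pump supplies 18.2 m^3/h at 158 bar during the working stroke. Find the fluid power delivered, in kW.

Hydraulic power = P × Q

W ≈ 79.9 kW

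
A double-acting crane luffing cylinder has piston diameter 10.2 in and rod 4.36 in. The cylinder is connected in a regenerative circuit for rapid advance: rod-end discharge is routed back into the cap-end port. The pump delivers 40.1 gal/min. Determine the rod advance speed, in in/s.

In regeneration the rod-end outflow joins the pump flow into the cap end, so the net volume the pump must supply per unit advance equals the rod cross-section area.
Rod cross-section A_rod = π/4 × (4.36 in)² = 14.93 in^2
v = Q_pump / A_rod

v ≈ 10.3 in/s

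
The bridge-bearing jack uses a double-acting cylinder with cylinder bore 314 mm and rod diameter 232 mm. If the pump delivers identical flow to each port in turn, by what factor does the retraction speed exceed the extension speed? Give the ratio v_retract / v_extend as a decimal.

Cap-side area A_cap = π/4 × (314 mm)² = 77440 mm^2
Rod-side annular area A_ann = π/4 × (314² − 232²) = 35160 mm^2
For equal Q, v ∝ 1/A, so v_ret/v_ext = A_cap/A_ann.

v_ret/v_ext ≈ 2.20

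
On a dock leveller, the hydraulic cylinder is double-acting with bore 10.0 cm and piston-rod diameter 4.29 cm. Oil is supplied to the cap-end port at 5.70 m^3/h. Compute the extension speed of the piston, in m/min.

Cap-side area A_cap = π/4 × (10.0 cm)² = 78.54 cm^2
v = Q / A

v ≈ 12.1 m/min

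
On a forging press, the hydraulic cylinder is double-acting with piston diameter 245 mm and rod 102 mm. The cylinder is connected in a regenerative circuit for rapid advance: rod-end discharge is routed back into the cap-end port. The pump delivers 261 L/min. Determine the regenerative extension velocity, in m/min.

v ≈ 31.9 m/min

In regeneration the rod-end outflow joins the pump flow into the cap end, so the net volume the pump must supply per unit advance equals the rod cross-section area.
Rod cross-section A_rod = π/4 × (102 mm)² = 8171 mm^2
v = Q_pump / A_rod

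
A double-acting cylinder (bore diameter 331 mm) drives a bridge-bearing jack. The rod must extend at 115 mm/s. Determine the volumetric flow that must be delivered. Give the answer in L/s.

Q ≈ 9.90 L/s

Cap-side area A_cap = π/4 × (331 mm)² = 86050 mm^2
Q = A × v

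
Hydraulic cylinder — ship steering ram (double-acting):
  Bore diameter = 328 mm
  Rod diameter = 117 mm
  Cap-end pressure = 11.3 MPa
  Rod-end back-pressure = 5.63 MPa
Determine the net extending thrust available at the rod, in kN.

F ≈ 540 kN

Cap-side area A_cap = π/4 × (328 mm)² = 84500 mm^2
Rod-side annular area A_ann = π/4 × (328² − 117²) = 73740 mm^2
Net thrust = P_cap·A_cap − P_rod·A_ann = 954.8 kN − 415.2 kN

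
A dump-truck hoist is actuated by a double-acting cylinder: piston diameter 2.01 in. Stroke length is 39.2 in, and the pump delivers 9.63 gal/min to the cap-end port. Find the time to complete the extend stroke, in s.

t ≈ 3.35 s

Cap-side area A_cap = π/4 × (2.01 in)² = 3.173 in^2
Swept volume V = A × L; t = V / Q = A·L / Q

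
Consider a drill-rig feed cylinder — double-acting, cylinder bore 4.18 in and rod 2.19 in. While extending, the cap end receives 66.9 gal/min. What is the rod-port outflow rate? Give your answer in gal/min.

Q_out ≈ 48.5 gal/min

Cap-side area A_cap = π/4 × (4.18 in)² = 13.72 in^2
Rod-side annular area A_ann = π/4 × (4.18² − 2.19²) = 9.956 in^2
Piston speed v = Q_in/A_cap; rod-end outflow Q_out = v × A_ann = Q_in × A_ann/A_cap.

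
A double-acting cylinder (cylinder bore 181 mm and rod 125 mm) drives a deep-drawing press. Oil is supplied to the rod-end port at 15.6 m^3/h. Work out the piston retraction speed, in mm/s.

Rod-side annular area A_ann = π/4 × (181² − 125²) = 13460 mm^2
Flow into the rod-end port fills the annular volume.
v = Q / A

v ≈ 322 mm/s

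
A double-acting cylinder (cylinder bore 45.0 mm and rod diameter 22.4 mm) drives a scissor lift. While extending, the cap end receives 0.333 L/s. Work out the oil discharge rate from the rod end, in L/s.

Q_out ≈ 0.250 L/s

Cap-side area A_cap = π/4 × (45.0 mm)² = 1590 mm^2
Rod-side annular area A_ann = π/4 × (45.0² − 22.4²) = 1196 mm^2
Piston speed v = Q_in/A_cap; rod-end outflow Q_out = v × A_ann = Q_in × A_ann/A_cap.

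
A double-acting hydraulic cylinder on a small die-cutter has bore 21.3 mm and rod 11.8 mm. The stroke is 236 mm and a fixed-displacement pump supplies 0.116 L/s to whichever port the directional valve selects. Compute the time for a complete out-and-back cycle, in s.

t ≈ 1.23 s

Cap-side area A_cap = π/4 × (21.3 mm)² = 356.3 mm^2
Rod-side annular area A_ann = π/4 × (21.3² − 11.8²) = 247.0 mm^2
t_ext = A_cap·L/Q = 0.7249 s
t_ret = A_ann·L/Q = 0.5025 s
t_cycle = t_ext + t_ret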